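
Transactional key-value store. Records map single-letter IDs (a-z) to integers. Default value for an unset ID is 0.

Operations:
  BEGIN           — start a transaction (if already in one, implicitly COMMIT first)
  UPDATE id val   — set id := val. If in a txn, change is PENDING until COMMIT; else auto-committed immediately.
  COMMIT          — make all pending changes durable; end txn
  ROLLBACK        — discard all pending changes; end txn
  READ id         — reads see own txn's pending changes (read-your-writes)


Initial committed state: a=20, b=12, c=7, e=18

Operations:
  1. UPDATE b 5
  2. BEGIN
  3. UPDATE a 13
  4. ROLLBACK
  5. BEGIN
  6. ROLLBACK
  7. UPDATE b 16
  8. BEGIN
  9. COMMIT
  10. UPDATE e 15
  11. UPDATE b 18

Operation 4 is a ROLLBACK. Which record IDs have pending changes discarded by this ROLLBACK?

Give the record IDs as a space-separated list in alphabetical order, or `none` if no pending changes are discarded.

Initial committed: {a=20, b=12, c=7, e=18}
Op 1: UPDATE b=5 (auto-commit; committed b=5)
Op 2: BEGIN: in_txn=True, pending={}
Op 3: UPDATE a=13 (pending; pending now {a=13})
Op 4: ROLLBACK: discarded pending ['a']; in_txn=False
Op 5: BEGIN: in_txn=True, pending={}
Op 6: ROLLBACK: discarded pending []; in_txn=False
Op 7: UPDATE b=16 (auto-commit; committed b=16)
Op 8: BEGIN: in_txn=True, pending={}
Op 9: COMMIT: merged [] into committed; committed now {a=20, b=16, c=7, e=18}
Op 10: UPDATE e=15 (auto-commit; committed e=15)
Op 11: UPDATE b=18 (auto-commit; committed b=18)
ROLLBACK at op 4 discards: ['a']

Answer: a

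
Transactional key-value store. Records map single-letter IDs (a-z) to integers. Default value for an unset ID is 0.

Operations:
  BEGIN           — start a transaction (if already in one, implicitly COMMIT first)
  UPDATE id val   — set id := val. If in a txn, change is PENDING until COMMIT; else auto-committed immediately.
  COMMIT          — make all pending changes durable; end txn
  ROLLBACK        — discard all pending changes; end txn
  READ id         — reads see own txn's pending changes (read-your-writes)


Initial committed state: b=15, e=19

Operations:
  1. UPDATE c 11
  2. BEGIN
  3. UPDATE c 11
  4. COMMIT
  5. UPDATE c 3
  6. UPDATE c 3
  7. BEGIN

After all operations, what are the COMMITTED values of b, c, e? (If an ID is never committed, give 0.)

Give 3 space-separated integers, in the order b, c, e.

Initial committed: {b=15, e=19}
Op 1: UPDATE c=11 (auto-commit; committed c=11)
Op 2: BEGIN: in_txn=True, pending={}
Op 3: UPDATE c=11 (pending; pending now {c=11})
Op 4: COMMIT: merged ['c'] into committed; committed now {b=15, c=11, e=19}
Op 5: UPDATE c=3 (auto-commit; committed c=3)
Op 6: UPDATE c=3 (auto-commit; committed c=3)
Op 7: BEGIN: in_txn=True, pending={}
Final committed: {b=15, c=3, e=19}

Answer: 15 3 19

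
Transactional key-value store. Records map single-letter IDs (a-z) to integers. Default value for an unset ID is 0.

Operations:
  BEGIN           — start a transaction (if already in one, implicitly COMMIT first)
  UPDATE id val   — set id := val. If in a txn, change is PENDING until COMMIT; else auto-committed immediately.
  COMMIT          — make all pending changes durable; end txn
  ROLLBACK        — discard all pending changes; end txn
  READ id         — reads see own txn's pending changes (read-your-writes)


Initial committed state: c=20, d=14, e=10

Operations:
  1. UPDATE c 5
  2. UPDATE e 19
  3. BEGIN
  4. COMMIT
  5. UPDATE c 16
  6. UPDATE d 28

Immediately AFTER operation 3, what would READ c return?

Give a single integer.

Answer: 5

Derivation:
Initial committed: {c=20, d=14, e=10}
Op 1: UPDATE c=5 (auto-commit; committed c=5)
Op 2: UPDATE e=19 (auto-commit; committed e=19)
Op 3: BEGIN: in_txn=True, pending={}
After op 3: visible(c) = 5 (pending={}, committed={c=5, d=14, e=19})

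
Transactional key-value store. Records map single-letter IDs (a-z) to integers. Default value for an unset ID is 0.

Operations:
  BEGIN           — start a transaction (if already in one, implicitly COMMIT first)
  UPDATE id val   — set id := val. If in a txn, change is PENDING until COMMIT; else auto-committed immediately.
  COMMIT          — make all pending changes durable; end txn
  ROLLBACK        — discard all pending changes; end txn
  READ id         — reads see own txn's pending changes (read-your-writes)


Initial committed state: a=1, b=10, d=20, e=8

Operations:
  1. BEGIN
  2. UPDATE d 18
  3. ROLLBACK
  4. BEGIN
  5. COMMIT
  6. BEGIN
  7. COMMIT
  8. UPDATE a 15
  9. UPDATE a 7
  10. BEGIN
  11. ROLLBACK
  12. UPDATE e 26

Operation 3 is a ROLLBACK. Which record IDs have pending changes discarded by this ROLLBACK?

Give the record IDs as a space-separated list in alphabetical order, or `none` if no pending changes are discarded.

Initial committed: {a=1, b=10, d=20, e=8}
Op 1: BEGIN: in_txn=True, pending={}
Op 2: UPDATE d=18 (pending; pending now {d=18})
Op 3: ROLLBACK: discarded pending ['d']; in_txn=False
Op 4: BEGIN: in_txn=True, pending={}
Op 5: COMMIT: merged [] into committed; committed now {a=1, b=10, d=20, e=8}
Op 6: BEGIN: in_txn=True, pending={}
Op 7: COMMIT: merged [] into committed; committed now {a=1, b=10, d=20, e=8}
Op 8: UPDATE a=15 (auto-commit; committed a=15)
Op 9: UPDATE a=7 (auto-commit; committed a=7)
Op 10: BEGIN: in_txn=True, pending={}
Op 11: ROLLBACK: discarded pending []; in_txn=False
Op 12: UPDATE e=26 (auto-commit; committed e=26)
ROLLBACK at op 3 discards: ['d']

Answer: d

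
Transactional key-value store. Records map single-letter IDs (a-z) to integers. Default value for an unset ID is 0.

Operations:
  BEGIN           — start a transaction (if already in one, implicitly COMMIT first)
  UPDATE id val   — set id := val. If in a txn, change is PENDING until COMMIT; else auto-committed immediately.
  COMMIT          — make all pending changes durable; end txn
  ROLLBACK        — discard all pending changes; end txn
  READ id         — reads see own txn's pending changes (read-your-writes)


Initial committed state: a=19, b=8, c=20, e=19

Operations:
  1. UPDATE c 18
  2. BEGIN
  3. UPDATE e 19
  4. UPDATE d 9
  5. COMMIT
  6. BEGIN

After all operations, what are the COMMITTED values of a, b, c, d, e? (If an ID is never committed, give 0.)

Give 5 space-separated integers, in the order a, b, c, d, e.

Answer: 19 8 18 9 19

Derivation:
Initial committed: {a=19, b=8, c=20, e=19}
Op 1: UPDATE c=18 (auto-commit; committed c=18)
Op 2: BEGIN: in_txn=True, pending={}
Op 3: UPDATE e=19 (pending; pending now {e=19})
Op 4: UPDATE d=9 (pending; pending now {d=9, e=19})
Op 5: COMMIT: merged ['d', 'e'] into committed; committed now {a=19, b=8, c=18, d=9, e=19}
Op 6: BEGIN: in_txn=True, pending={}
Final committed: {a=19, b=8, c=18, d=9, e=19}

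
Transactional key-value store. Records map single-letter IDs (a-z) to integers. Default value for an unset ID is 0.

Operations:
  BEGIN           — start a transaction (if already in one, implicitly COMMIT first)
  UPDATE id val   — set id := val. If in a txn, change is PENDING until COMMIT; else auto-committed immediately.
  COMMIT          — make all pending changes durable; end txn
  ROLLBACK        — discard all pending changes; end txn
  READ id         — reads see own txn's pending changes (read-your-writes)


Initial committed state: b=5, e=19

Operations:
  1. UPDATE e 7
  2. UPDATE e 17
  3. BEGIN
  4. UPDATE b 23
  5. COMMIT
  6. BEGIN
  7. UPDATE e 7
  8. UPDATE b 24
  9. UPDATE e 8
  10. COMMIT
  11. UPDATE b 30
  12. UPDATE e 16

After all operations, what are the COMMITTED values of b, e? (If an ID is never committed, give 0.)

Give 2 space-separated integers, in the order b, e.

Answer: 30 16

Derivation:
Initial committed: {b=5, e=19}
Op 1: UPDATE e=7 (auto-commit; committed e=7)
Op 2: UPDATE e=17 (auto-commit; committed e=17)
Op 3: BEGIN: in_txn=True, pending={}
Op 4: UPDATE b=23 (pending; pending now {b=23})
Op 5: COMMIT: merged ['b'] into committed; committed now {b=23, e=17}
Op 6: BEGIN: in_txn=True, pending={}
Op 7: UPDATE e=7 (pending; pending now {e=7})
Op 8: UPDATE b=24 (pending; pending now {b=24, e=7})
Op 9: UPDATE e=8 (pending; pending now {b=24, e=8})
Op 10: COMMIT: merged ['b', 'e'] into committed; committed now {b=24, e=8}
Op 11: UPDATE b=30 (auto-commit; committed b=30)
Op 12: UPDATE e=16 (auto-commit; committed e=16)
Final committed: {b=30, e=16}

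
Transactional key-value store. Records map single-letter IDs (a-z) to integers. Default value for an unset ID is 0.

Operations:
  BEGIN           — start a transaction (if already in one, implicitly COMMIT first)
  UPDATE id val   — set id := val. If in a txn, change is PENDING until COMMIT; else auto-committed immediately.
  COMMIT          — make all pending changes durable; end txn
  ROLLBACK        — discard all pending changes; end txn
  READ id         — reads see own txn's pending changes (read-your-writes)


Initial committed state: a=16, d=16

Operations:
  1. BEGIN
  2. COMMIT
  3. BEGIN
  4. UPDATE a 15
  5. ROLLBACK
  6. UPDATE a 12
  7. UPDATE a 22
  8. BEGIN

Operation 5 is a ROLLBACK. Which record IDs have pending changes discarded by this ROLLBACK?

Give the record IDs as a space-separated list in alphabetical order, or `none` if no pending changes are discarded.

Initial committed: {a=16, d=16}
Op 1: BEGIN: in_txn=True, pending={}
Op 2: COMMIT: merged [] into committed; committed now {a=16, d=16}
Op 3: BEGIN: in_txn=True, pending={}
Op 4: UPDATE a=15 (pending; pending now {a=15})
Op 5: ROLLBACK: discarded pending ['a']; in_txn=False
Op 6: UPDATE a=12 (auto-commit; committed a=12)
Op 7: UPDATE a=22 (auto-commit; committed a=22)
Op 8: BEGIN: in_txn=True, pending={}
ROLLBACK at op 5 discards: ['a']

Answer: a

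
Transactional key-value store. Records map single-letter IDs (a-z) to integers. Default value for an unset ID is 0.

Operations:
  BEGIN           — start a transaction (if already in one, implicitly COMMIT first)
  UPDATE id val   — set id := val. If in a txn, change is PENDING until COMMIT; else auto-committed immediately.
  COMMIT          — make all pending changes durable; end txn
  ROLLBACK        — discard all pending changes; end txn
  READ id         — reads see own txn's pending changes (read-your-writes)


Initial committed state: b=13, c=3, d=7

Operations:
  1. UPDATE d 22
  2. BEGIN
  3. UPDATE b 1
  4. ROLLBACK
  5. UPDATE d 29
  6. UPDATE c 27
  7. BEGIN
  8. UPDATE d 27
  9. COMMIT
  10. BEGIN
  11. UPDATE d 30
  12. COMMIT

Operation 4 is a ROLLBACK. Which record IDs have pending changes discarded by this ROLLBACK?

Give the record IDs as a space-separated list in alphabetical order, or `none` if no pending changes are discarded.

Initial committed: {b=13, c=3, d=7}
Op 1: UPDATE d=22 (auto-commit; committed d=22)
Op 2: BEGIN: in_txn=True, pending={}
Op 3: UPDATE b=1 (pending; pending now {b=1})
Op 4: ROLLBACK: discarded pending ['b']; in_txn=False
Op 5: UPDATE d=29 (auto-commit; committed d=29)
Op 6: UPDATE c=27 (auto-commit; committed c=27)
Op 7: BEGIN: in_txn=True, pending={}
Op 8: UPDATE d=27 (pending; pending now {d=27})
Op 9: COMMIT: merged ['d'] into committed; committed now {b=13, c=27, d=27}
Op 10: BEGIN: in_txn=True, pending={}
Op 11: UPDATE d=30 (pending; pending now {d=30})
Op 12: COMMIT: merged ['d'] into committed; committed now {b=13, c=27, d=30}
ROLLBACK at op 4 discards: ['b']

Answer: b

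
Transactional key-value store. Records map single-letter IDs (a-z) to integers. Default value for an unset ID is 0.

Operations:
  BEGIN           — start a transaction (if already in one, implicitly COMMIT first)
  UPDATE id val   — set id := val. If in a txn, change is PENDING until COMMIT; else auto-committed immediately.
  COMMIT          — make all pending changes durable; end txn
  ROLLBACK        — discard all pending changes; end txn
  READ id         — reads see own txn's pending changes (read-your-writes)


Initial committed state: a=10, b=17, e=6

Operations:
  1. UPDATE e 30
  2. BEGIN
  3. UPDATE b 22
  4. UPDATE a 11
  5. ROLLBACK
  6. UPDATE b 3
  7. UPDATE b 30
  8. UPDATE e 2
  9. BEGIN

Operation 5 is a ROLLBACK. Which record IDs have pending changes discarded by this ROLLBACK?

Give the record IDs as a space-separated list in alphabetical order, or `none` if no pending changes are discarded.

Initial committed: {a=10, b=17, e=6}
Op 1: UPDATE e=30 (auto-commit; committed e=30)
Op 2: BEGIN: in_txn=True, pending={}
Op 3: UPDATE b=22 (pending; pending now {b=22})
Op 4: UPDATE a=11 (pending; pending now {a=11, b=22})
Op 5: ROLLBACK: discarded pending ['a', 'b']; in_txn=False
Op 6: UPDATE b=3 (auto-commit; committed b=3)
Op 7: UPDATE b=30 (auto-commit; committed b=30)
Op 8: UPDATE e=2 (auto-commit; committed e=2)
Op 9: BEGIN: in_txn=True, pending={}
ROLLBACK at op 5 discards: ['a', 'b']

Answer: a b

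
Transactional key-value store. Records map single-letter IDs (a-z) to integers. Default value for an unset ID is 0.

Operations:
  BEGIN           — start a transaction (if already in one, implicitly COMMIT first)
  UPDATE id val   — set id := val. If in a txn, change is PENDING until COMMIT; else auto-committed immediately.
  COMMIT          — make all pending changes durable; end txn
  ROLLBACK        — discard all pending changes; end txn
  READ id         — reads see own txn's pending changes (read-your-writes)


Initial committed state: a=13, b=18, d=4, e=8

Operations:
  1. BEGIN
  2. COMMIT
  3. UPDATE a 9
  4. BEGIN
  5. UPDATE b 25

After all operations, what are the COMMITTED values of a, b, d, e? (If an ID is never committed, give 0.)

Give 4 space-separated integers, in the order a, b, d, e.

Initial committed: {a=13, b=18, d=4, e=8}
Op 1: BEGIN: in_txn=True, pending={}
Op 2: COMMIT: merged [] into committed; committed now {a=13, b=18, d=4, e=8}
Op 3: UPDATE a=9 (auto-commit; committed a=9)
Op 4: BEGIN: in_txn=True, pending={}
Op 5: UPDATE b=25 (pending; pending now {b=25})
Final committed: {a=9, b=18, d=4, e=8}

Answer: 9 18 4 8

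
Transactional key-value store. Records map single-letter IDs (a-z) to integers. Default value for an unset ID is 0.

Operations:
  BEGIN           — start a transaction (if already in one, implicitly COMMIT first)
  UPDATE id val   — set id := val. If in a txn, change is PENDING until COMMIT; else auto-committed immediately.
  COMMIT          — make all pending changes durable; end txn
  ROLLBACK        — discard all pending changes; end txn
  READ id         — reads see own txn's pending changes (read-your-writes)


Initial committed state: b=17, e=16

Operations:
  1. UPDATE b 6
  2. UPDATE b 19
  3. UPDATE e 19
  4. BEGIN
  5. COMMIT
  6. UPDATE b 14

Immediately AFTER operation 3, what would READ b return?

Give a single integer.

Initial committed: {b=17, e=16}
Op 1: UPDATE b=6 (auto-commit; committed b=6)
Op 2: UPDATE b=19 (auto-commit; committed b=19)
Op 3: UPDATE e=19 (auto-commit; committed e=19)
After op 3: visible(b) = 19 (pending={}, committed={b=19, e=19})

Answer: 19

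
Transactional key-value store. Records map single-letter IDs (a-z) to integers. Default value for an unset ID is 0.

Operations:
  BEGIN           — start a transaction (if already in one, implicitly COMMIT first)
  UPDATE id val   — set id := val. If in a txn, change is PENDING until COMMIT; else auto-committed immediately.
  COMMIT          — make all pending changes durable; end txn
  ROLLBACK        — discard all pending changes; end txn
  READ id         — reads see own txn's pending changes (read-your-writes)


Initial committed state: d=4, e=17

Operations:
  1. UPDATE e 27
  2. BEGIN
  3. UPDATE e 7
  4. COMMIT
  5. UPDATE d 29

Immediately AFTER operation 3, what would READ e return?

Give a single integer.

Answer: 7

Derivation:
Initial committed: {d=4, e=17}
Op 1: UPDATE e=27 (auto-commit; committed e=27)
Op 2: BEGIN: in_txn=True, pending={}
Op 3: UPDATE e=7 (pending; pending now {e=7})
After op 3: visible(e) = 7 (pending={e=7}, committed={d=4, e=27})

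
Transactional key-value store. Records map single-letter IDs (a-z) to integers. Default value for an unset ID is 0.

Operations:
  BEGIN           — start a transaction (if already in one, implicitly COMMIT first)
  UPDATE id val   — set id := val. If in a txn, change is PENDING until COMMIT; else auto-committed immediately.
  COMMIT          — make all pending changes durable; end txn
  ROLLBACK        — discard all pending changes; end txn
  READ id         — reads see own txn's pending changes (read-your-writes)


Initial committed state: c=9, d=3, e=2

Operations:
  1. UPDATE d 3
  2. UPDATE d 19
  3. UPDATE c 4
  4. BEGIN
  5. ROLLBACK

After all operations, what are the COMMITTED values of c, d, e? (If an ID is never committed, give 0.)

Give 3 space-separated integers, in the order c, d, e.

Initial committed: {c=9, d=3, e=2}
Op 1: UPDATE d=3 (auto-commit; committed d=3)
Op 2: UPDATE d=19 (auto-commit; committed d=19)
Op 3: UPDATE c=4 (auto-commit; committed c=4)
Op 4: BEGIN: in_txn=True, pending={}
Op 5: ROLLBACK: discarded pending []; in_txn=False
Final committed: {c=4, d=19, e=2}

Answer: 4 19 2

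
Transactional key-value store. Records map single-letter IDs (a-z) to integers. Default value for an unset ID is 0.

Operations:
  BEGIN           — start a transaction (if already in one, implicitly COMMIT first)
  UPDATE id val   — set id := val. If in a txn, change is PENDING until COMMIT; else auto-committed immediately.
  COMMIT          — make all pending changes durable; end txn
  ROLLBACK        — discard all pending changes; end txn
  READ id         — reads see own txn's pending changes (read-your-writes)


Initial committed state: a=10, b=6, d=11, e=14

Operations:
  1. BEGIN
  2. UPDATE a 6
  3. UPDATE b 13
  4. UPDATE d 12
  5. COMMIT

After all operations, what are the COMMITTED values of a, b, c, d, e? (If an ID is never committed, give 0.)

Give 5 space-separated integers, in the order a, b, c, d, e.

Answer: 6 13 0 12 14

Derivation:
Initial committed: {a=10, b=6, d=11, e=14}
Op 1: BEGIN: in_txn=True, pending={}
Op 2: UPDATE a=6 (pending; pending now {a=6})
Op 3: UPDATE b=13 (pending; pending now {a=6, b=13})
Op 4: UPDATE d=12 (pending; pending now {a=6, b=13, d=12})
Op 5: COMMIT: merged ['a', 'b', 'd'] into committed; committed now {a=6, b=13, d=12, e=14}
Final committed: {a=6, b=13, d=12, e=14}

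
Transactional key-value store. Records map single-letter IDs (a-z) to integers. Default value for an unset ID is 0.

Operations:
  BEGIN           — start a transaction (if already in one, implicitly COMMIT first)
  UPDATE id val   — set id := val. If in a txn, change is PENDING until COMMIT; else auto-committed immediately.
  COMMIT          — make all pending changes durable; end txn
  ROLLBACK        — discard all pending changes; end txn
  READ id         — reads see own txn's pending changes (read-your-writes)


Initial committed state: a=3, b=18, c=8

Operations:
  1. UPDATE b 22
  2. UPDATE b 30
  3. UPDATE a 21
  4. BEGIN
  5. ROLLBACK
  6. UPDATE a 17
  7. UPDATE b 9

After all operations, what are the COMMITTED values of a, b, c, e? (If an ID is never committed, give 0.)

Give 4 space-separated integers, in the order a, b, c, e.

Initial committed: {a=3, b=18, c=8}
Op 1: UPDATE b=22 (auto-commit; committed b=22)
Op 2: UPDATE b=30 (auto-commit; committed b=30)
Op 3: UPDATE a=21 (auto-commit; committed a=21)
Op 4: BEGIN: in_txn=True, pending={}
Op 5: ROLLBACK: discarded pending []; in_txn=False
Op 6: UPDATE a=17 (auto-commit; committed a=17)
Op 7: UPDATE b=9 (auto-commit; committed b=9)
Final committed: {a=17, b=9, c=8}

Answer: 17 9 8 0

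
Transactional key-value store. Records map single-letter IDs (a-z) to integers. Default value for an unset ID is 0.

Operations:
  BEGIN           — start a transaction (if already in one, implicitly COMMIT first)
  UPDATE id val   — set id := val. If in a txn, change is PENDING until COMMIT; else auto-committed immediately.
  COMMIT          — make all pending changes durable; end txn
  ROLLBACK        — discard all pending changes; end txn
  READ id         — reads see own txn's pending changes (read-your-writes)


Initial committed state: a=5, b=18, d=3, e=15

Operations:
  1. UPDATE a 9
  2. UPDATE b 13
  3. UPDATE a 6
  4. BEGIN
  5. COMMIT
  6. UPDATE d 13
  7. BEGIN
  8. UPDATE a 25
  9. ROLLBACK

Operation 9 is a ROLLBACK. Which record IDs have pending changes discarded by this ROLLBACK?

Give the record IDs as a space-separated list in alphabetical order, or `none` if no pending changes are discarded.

Initial committed: {a=5, b=18, d=3, e=15}
Op 1: UPDATE a=9 (auto-commit; committed a=9)
Op 2: UPDATE b=13 (auto-commit; committed b=13)
Op 3: UPDATE a=6 (auto-commit; committed a=6)
Op 4: BEGIN: in_txn=True, pending={}
Op 5: COMMIT: merged [] into committed; committed now {a=6, b=13, d=3, e=15}
Op 6: UPDATE d=13 (auto-commit; committed d=13)
Op 7: BEGIN: in_txn=True, pending={}
Op 8: UPDATE a=25 (pending; pending now {a=25})
Op 9: ROLLBACK: discarded pending ['a']; in_txn=False
ROLLBACK at op 9 discards: ['a']

Answer: a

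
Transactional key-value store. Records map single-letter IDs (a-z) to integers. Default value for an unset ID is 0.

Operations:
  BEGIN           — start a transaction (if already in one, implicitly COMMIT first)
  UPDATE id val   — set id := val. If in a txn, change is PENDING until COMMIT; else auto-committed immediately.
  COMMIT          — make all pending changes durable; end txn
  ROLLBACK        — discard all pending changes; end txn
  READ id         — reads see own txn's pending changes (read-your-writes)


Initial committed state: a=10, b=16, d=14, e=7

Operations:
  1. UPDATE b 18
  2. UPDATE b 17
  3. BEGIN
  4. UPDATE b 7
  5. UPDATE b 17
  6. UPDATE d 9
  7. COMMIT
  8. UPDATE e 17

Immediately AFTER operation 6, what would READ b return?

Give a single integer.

Answer: 17

Derivation:
Initial committed: {a=10, b=16, d=14, e=7}
Op 1: UPDATE b=18 (auto-commit; committed b=18)
Op 2: UPDATE b=17 (auto-commit; committed b=17)
Op 3: BEGIN: in_txn=True, pending={}
Op 4: UPDATE b=7 (pending; pending now {b=7})
Op 5: UPDATE b=17 (pending; pending now {b=17})
Op 6: UPDATE d=9 (pending; pending now {b=17, d=9})
After op 6: visible(b) = 17 (pending={b=17, d=9}, committed={a=10, b=17, d=14, e=7})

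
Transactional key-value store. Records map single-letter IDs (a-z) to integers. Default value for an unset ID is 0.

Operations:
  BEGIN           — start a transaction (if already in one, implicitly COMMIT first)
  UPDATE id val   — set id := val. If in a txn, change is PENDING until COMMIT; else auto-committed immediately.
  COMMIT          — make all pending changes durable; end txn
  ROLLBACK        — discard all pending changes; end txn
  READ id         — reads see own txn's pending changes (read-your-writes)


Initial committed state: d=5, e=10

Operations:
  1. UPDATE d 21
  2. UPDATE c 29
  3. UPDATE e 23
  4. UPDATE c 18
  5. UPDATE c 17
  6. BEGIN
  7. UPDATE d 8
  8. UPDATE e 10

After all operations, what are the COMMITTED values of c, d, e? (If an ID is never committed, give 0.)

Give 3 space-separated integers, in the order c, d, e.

Answer: 17 21 23

Derivation:
Initial committed: {d=5, e=10}
Op 1: UPDATE d=21 (auto-commit; committed d=21)
Op 2: UPDATE c=29 (auto-commit; committed c=29)
Op 3: UPDATE e=23 (auto-commit; committed e=23)
Op 4: UPDATE c=18 (auto-commit; committed c=18)
Op 5: UPDATE c=17 (auto-commit; committed c=17)
Op 6: BEGIN: in_txn=True, pending={}
Op 7: UPDATE d=8 (pending; pending now {d=8})
Op 8: UPDATE e=10 (pending; pending now {d=8, e=10})
Final committed: {c=17, d=21, e=23}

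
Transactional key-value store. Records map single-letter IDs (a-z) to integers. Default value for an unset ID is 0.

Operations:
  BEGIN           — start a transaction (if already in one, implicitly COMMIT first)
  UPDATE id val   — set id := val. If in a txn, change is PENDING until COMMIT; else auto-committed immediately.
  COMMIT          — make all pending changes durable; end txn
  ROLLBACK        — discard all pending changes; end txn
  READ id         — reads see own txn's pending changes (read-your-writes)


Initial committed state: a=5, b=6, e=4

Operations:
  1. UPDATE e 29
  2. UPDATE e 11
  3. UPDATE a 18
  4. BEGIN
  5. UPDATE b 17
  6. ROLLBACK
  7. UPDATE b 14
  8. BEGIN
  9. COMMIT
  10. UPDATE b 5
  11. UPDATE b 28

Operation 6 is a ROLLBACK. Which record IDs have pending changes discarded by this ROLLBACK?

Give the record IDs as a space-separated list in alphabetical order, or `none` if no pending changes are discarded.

Initial committed: {a=5, b=6, e=4}
Op 1: UPDATE e=29 (auto-commit; committed e=29)
Op 2: UPDATE e=11 (auto-commit; committed e=11)
Op 3: UPDATE a=18 (auto-commit; committed a=18)
Op 4: BEGIN: in_txn=True, pending={}
Op 5: UPDATE b=17 (pending; pending now {b=17})
Op 6: ROLLBACK: discarded pending ['b']; in_txn=False
Op 7: UPDATE b=14 (auto-commit; committed b=14)
Op 8: BEGIN: in_txn=True, pending={}
Op 9: COMMIT: merged [] into committed; committed now {a=18, b=14, e=11}
Op 10: UPDATE b=5 (auto-commit; committed b=5)
Op 11: UPDATE b=28 (auto-commit; committed b=28)
ROLLBACK at op 6 discards: ['b']

Answer: b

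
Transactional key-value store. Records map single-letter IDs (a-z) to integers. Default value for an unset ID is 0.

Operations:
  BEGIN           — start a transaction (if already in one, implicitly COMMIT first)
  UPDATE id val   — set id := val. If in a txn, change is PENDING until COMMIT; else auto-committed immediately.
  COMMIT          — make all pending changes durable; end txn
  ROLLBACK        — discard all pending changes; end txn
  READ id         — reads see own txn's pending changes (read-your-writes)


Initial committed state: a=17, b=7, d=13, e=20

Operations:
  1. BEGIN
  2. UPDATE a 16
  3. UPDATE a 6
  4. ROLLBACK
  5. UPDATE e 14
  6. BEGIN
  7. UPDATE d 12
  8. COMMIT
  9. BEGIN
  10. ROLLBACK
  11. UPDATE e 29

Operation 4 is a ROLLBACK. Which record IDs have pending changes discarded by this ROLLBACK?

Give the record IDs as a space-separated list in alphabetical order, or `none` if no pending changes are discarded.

Initial committed: {a=17, b=7, d=13, e=20}
Op 1: BEGIN: in_txn=True, pending={}
Op 2: UPDATE a=16 (pending; pending now {a=16})
Op 3: UPDATE a=6 (pending; pending now {a=6})
Op 4: ROLLBACK: discarded pending ['a']; in_txn=False
Op 5: UPDATE e=14 (auto-commit; committed e=14)
Op 6: BEGIN: in_txn=True, pending={}
Op 7: UPDATE d=12 (pending; pending now {d=12})
Op 8: COMMIT: merged ['d'] into committed; committed now {a=17, b=7, d=12, e=14}
Op 9: BEGIN: in_txn=True, pending={}
Op 10: ROLLBACK: discarded pending []; in_txn=False
Op 11: UPDATE e=29 (auto-commit; committed e=29)
ROLLBACK at op 4 discards: ['a']

Answer: a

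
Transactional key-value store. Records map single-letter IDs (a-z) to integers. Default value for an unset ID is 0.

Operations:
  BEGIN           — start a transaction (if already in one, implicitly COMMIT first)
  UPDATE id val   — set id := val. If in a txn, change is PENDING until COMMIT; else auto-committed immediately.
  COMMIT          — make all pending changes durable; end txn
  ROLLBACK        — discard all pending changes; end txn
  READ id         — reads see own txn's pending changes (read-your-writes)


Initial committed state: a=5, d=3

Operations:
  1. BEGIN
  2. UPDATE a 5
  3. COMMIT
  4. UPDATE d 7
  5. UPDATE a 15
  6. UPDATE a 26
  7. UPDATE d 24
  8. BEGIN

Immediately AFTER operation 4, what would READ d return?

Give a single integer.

Answer: 7

Derivation:
Initial committed: {a=5, d=3}
Op 1: BEGIN: in_txn=True, pending={}
Op 2: UPDATE a=5 (pending; pending now {a=5})
Op 3: COMMIT: merged ['a'] into committed; committed now {a=5, d=3}
Op 4: UPDATE d=7 (auto-commit; committed d=7)
After op 4: visible(d) = 7 (pending={}, committed={a=5, d=7})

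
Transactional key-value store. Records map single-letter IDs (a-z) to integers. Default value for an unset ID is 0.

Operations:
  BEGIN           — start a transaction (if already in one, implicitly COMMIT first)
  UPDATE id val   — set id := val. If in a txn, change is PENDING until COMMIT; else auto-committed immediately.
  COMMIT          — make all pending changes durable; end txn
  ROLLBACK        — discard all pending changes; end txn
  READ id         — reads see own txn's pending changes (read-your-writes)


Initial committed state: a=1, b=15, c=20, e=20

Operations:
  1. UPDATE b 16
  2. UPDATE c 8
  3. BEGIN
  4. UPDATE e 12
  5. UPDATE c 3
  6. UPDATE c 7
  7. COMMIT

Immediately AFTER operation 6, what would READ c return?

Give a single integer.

Initial committed: {a=1, b=15, c=20, e=20}
Op 1: UPDATE b=16 (auto-commit; committed b=16)
Op 2: UPDATE c=8 (auto-commit; committed c=8)
Op 3: BEGIN: in_txn=True, pending={}
Op 4: UPDATE e=12 (pending; pending now {e=12})
Op 5: UPDATE c=3 (pending; pending now {c=3, e=12})
Op 6: UPDATE c=7 (pending; pending now {c=7, e=12})
After op 6: visible(c) = 7 (pending={c=7, e=12}, committed={a=1, b=16, c=8, e=20})

Answer: 7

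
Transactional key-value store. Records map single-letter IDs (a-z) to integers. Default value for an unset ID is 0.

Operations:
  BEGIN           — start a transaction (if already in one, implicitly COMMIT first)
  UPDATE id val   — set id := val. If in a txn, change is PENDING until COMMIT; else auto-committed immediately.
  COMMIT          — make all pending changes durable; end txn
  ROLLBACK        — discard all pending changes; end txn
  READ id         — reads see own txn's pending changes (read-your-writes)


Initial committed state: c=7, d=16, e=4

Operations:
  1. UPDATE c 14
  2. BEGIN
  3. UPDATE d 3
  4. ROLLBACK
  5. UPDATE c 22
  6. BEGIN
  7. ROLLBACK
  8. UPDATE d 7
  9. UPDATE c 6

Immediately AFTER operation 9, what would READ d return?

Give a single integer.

Answer: 7

Derivation:
Initial committed: {c=7, d=16, e=4}
Op 1: UPDATE c=14 (auto-commit; committed c=14)
Op 2: BEGIN: in_txn=True, pending={}
Op 3: UPDATE d=3 (pending; pending now {d=3})
Op 4: ROLLBACK: discarded pending ['d']; in_txn=False
Op 5: UPDATE c=22 (auto-commit; committed c=22)
Op 6: BEGIN: in_txn=True, pending={}
Op 7: ROLLBACK: discarded pending []; in_txn=False
Op 8: UPDATE d=7 (auto-commit; committed d=7)
Op 9: UPDATE c=6 (auto-commit; committed c=6)
After op 9: visible(d) = 7 (pending={}, committed={c=6, d=7, e=4})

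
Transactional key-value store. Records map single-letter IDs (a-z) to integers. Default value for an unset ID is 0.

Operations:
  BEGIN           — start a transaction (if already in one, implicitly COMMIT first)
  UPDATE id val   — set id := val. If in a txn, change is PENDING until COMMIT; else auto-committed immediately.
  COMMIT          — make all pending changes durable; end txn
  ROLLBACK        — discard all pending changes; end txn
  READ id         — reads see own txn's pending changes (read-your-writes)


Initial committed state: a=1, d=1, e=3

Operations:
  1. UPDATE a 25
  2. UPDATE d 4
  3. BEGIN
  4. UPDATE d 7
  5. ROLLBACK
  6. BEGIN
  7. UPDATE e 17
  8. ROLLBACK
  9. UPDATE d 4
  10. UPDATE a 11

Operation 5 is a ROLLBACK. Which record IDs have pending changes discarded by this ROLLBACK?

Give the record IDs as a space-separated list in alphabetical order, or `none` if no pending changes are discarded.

Answer: d

Derivation:
Initial committed: {a=1, d=1, e=3}
Op 1: UPDATE a=25 (auto-commit; committed a=25)
Op 2: UPDATE d=4 (auto-commit; committed d=4)
Op 3: BEGIN: in_txn=True, pending={}
Op 4: UPDATE d=7 (pending; pending now {d=7})
Op 5: ROLLBACK: discarded pending ['d']; in_txn=False
Op 6: BEGIN: in_txn=True, pending={}
Op 7: UPDATE e=17 (pending; pending now {e=17})
Op 8: ROLLBACK: discarded pending ['e']; in_txn=False
Op 9: UPDATE d=4 (auto-commit; committed d=4)
Op 10: UPDATE a=11 (auto-commit; committed a=11)
ROLLBACK at op 5 discards: ['d']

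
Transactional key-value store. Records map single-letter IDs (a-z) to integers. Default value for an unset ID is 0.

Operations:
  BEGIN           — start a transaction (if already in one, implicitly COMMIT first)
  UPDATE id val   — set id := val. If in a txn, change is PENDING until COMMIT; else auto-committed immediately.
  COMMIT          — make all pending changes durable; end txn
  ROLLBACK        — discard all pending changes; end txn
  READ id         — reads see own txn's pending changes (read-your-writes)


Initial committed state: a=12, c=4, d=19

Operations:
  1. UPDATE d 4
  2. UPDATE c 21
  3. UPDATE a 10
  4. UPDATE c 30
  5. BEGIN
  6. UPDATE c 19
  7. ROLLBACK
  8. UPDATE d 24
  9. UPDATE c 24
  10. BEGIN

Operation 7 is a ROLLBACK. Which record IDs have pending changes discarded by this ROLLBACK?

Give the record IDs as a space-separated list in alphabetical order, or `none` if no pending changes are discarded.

Initial committed: {a=12, c=4, d=19}
Op 1: UPDATE d=4 (auto-commit; committed d=4)
Op 2: UPDATE c=21 (auto-commit; committed c=21)
Op 3: UPDATE a=10 (auto-commit; committed a=10)
Op 4: UPDATE c=30 (auto-commit; committed c=30)
Op 5: BEGIN: in_txn=True, pending={}
Op 6: UPDATE c=19 (pending; pending now {c=19})
Op 7: ROLLBACK: discarded pending ['c']; in_txn=False
Op 8: UPDATE d=24 (auto-commit; committed d=24)
Op 9: UPDATE c=24 (auto-commit; committed c=24)
Op 10: BEGIN: in_txn=True, pending={}
ROLLBACK at op 7 discards: ['c']

Answer: c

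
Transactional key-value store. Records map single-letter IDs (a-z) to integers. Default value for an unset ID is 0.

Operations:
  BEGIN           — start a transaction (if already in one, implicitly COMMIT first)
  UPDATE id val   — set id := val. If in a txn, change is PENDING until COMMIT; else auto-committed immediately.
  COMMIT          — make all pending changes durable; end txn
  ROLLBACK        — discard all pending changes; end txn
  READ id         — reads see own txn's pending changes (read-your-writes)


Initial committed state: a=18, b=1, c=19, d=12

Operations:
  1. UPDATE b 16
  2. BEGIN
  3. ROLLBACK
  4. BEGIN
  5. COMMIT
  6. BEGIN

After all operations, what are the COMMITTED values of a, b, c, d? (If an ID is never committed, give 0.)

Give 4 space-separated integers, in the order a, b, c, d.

Initial committed: {a=18, b=1, c=19, d=12}
Op 1: UPDATE b=16 (auto-commit; committed b=16)
Op 2: BEGIN: in_txn=True, pending={}
Op 3: ROLLBACK: discarded pending []; in_txn=False
Op 4: BEGIN: in_txn=True, pending={}
Op 5: COMMIT: merged [] into committed; committed now {a=18, b=16, c=19, d=12}
Op 6: BEGIN: in_txn=True, pending={}
Final committed: {a=18, b=16, c=19, d=12}

Answer: 18 16 19 12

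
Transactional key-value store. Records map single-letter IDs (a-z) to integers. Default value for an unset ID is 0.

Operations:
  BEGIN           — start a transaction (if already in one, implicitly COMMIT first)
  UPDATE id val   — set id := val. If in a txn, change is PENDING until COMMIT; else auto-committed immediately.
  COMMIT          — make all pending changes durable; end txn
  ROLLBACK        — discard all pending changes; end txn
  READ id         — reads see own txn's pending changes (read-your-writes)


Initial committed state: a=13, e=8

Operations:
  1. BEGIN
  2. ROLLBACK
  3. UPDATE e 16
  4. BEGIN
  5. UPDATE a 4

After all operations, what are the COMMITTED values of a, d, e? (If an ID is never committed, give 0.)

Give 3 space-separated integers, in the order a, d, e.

Answer: 13 0 16

Derivation:
Initial committed: {a=13, e=8}
Op 1: BEGIN: in_txn=True, pending={}
Op 2: ROLLBACK: discarded pending []; in_txn=False
Op 3: UPDATE e=16 (auto-commit; committed e=16)
Op 4: BEGIN: in_txn=True, pending={}
Op 5: UPDATE a=4 (pending; pending now {a=4})
Final committed: {a=13, e=16}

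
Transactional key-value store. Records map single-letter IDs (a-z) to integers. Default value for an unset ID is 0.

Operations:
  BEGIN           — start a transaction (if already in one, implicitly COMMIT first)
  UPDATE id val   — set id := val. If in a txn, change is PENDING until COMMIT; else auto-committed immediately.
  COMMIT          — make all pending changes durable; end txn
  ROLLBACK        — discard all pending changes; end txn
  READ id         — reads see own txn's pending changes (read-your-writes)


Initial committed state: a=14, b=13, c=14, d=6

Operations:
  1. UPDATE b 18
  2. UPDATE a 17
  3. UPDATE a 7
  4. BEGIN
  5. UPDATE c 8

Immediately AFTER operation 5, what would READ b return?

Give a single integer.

Answer: 18

Derivation:
Initial committed: {a=14, b=13, c=14, d=6}
Op 1: UPDATE b=18 (auto-commit; committed b=18)
Op 2: UPDATE a=17 (auto-commit; committed a=17)
Op 3: UPDATE a=7 (auto-commit; committed a=7)
Op 4: BEGIN: in_txn=True, pending={}
Op 5: UPDATE c=8 (pending; pending now {c=8})
After op 5: visible(b) = 18 (pending={c=8}, committed={a=7, b=18, c=14, d=6})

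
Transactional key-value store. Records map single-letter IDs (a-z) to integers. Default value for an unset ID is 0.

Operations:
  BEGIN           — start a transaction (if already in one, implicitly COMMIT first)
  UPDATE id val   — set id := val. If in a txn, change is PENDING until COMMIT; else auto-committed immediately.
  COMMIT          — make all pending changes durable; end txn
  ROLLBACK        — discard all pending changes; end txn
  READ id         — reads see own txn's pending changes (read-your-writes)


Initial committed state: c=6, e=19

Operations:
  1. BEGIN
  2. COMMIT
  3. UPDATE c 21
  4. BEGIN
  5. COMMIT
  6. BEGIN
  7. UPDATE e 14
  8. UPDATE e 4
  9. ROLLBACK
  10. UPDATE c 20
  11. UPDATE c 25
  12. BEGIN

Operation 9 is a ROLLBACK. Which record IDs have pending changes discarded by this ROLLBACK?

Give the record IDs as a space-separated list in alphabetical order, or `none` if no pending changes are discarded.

Initial committed: {c=6, e=19}
Op 1: BEGIN: in_txn=True, pending={}
Op 2: COMMIT: merged [] into committed; committed now {c=6, e=19}
Op 3: UPDATE c=21 (auto-commit; committed c=21)
Op 4: BEGIN: in_txn=True, pending={}
Op 5: COMMIT: merged [] into committed; committed now {c=21, e=19}
Op 6: BEGIN: in_txn=True, pending={}
Op 7: UPDATE e=14 (pending; pending now {e=14})
Op 8: UPDATE e=4 (pending; pending now {e=4})
Op 9: ROLLBACK: discarded pending ['e']; in_txn=False
Op 10: UPDATE c=20 (auto-commit; committed c=20)
Op 11: UPDATE c=25 (auto-commit; committed c=25)
Op 12: BEGIN: in_txn=True, pending={}
ROLLBACK at op 9 discards: ['e']

Answer: e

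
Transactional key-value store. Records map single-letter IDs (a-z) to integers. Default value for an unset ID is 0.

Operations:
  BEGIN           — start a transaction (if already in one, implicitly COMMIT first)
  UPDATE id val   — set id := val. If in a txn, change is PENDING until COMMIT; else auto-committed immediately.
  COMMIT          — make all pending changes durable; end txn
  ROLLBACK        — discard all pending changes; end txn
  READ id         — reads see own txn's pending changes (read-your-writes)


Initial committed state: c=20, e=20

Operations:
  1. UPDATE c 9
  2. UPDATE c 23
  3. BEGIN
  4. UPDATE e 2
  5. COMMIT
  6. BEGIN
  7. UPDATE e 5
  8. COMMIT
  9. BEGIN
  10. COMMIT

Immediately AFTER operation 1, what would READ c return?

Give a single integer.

Answer: 9

Derivation:
Initial committed: {c=20, e=20}
Op 1: UPDATE c=9 (auto-commit; committed c=9)
After op 1: visible(c) = 9 (pending={}, committed={c=9, e=20})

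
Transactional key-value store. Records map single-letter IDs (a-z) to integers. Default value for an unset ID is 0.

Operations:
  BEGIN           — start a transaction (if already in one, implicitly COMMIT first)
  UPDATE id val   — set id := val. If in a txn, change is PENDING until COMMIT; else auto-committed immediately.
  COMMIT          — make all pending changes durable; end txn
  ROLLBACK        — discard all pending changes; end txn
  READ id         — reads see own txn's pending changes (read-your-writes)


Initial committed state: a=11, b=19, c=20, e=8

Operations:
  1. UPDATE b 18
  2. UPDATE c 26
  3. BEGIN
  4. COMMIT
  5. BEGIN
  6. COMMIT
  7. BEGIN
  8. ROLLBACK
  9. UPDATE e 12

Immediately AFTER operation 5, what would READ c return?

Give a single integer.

Initial committed: {a=11, b=19, c=20, e=8}
Op 1: UPDATE b=18 (auto-commit; committed b=18)
Op 2: UPDATE c=26 (auto-commit; committed c=26)
Op 3: BEGIN: in_txn=True, pending={}
Op 4: COMMIT: merged [] into committed; committed now {a=11, b=18, c=26, e=8}
Op 5: BEGIN: in_txn=True, pending={}
After op 5: visible(c) = 26 (pending={}, committed={a=11, b=18, c=26, e=8})

Answer: 26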